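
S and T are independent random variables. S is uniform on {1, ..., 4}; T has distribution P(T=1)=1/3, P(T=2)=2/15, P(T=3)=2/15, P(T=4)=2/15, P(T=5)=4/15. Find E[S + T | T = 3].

11/2

P(T = 3) = 2/15.
Summing (S+T)·P(x,y) over outcomes with T = 3 gives 11/15.
E[S + T | T = 3] = (11/15) / (2/15) = 11/2.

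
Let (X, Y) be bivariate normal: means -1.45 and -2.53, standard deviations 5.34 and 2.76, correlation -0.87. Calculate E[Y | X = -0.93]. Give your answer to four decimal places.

E[Y | X=x] = μ_Y + ρ(σ_Y/σ_X)(x − μ_X) for jointly normal variables.
E[Y | X=-0.93] = -2.53 + (-0.87)·(2.76/5.34)·(-0.93 − (-1.45)) = -2.53 + (-0.44966)·(0.52) = -2.7638.

-2.7638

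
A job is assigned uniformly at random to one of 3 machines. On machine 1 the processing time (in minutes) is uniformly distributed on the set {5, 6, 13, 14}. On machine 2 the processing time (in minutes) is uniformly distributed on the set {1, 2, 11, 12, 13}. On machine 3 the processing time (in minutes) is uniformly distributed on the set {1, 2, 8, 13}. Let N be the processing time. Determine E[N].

233/30

E[N | machine 1] = (5+6+13+14)/4 = 19/2.
E[N | machine 2] = (1+2+11+12+13)/5 = 39/5.
E[N | machine 3] = (1+2+8+13)/4 = 6.
E[N] = (1/3)·(19/2) + (1/3)·(39/5) + (1/3)·(6) = 233/30.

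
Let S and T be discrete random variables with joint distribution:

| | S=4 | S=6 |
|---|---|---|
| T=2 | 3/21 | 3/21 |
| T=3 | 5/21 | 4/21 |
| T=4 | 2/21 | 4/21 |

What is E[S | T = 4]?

16/3

P(T = 4) = 2/7.
Σ S·P over the event = 4·(2/21) + 6·(4/21) = 32/21.
E[S | T = 4] = (32/21) / (2/7) = 16/3.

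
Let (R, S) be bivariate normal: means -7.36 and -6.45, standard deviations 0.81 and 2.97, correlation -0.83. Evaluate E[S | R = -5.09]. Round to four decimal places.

-13.3584

The regression of S on R has slope ρ·σ_S/σ_R and passes through (μ_R, μ_S).
E[S | R=-5.09] = -6.45 + (-0.83)·(2.97/0.81)·(-5.09 − (-7.36)) = -6.45 + (-3.04333)·(2.27) = -13.3584.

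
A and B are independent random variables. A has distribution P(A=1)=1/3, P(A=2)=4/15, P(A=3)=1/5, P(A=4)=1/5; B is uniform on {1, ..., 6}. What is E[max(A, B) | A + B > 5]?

34/7

P(A + B > 5) = 49/90.
Summing max(A,B)·P(x,y) over outcomes with A + B > 5 gives 119/45.
E[max(A, B) | A + B > 5] = (119/45) / (49/90) = 34/7.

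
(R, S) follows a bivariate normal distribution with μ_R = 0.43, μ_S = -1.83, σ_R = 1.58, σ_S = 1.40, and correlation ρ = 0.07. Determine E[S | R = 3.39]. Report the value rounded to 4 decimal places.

-1.6464

The regression of S on R has slope ρ·σ_S/σ_R and passes through (μ_R, μ_S).
E[S | R=3.39] = -1.83 + (0.07)·(1.40/1.58)·(3.39 − (0.43)) = -1.83 + (0.062025)·(2.96) = -1.6464.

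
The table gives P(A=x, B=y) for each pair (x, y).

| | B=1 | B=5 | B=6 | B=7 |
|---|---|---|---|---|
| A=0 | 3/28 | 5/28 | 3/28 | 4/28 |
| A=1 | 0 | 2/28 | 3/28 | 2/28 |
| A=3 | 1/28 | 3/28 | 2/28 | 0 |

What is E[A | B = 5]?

P(B = 5) = 5/14.
Summing A·P(A=x,B=y) over the conditioning event gives 11/28.
E[A | B = 5] = (11/28) / (5/14) = 11/10.

11/10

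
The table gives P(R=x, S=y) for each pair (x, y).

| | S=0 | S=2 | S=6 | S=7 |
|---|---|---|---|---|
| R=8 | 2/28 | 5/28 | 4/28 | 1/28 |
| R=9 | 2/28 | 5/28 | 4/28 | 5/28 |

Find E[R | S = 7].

P(S = 7) = 3/14.
Σ R·P over the event = 8·(1/28) + 9·(5/28) = 53/28.
E[R | S = 7] = (53/28) / (3/14) = 53/6.

53/6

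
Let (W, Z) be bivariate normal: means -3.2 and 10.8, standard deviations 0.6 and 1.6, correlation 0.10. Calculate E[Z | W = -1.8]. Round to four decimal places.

The regression of Z on W has slope ρ·σ_Z/σ_W and passes through (μ_W, μ_Z).
E[Z | W=-1.8] = 10.8 + (0.10)·(1.6/0.6)·(-1.8 − (-3.2)) = 10.8 + (0.26667)·(1.4) = 11.1733.

11.1733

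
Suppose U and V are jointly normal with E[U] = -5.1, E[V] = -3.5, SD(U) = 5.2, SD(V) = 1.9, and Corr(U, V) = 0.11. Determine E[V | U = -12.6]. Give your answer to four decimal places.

The regression of V on U has slope ρ·σ_V/σ_U and passes through (μ_U, μ_V).
E[V | U=-12.6] = -3.5 + (0.11)·(1.9/5.2)·(-12.6 − (-5.1)) = -3.5 + (0.040192)·(-7.5) = -3.8014.

-3.8014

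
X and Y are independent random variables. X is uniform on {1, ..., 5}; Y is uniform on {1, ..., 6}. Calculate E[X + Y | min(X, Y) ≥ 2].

15/2

P(min(X, Y) ≥ 2) = 2/3.
Summing (X+Y)·P(x,y) over outcomes with min(X, Y) ≥ 2 gives 5.
E[X + Y | min(X, Y) ≥ 2] = (5) / (2/3) = 15/2.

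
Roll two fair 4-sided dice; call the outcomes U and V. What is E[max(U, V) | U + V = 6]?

P(U + V = 6) = 3/16.
Summing max(U,V)·P(x,y) over outcomes with U + V = 6 gives 11/16.
E[max(U, V) | U + V = 6] = (11/16) / (3/16) = 11/3.

11/3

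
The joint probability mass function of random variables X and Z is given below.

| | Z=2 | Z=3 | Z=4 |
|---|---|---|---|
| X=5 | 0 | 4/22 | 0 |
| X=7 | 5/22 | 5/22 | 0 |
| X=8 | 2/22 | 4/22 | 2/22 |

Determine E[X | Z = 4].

8

P(Z = 4) = 1/11.
Summing X·P(X=x,Z=y) over the conditioning event gives 8/11.
E[X | Z = 4] = (8/11) / (1/11) = 8.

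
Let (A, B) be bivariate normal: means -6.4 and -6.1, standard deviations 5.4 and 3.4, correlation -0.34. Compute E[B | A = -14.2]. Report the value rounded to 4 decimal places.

-4.4302

E[B | A=x] = μ_B + ρ(σ_B/σ_A)(x − μ_A) for jointly normal variables.
E[B | A=-14.2] = -6.1 + (-0.34)·(3.4/5.4)·(-14.2 − (-6.4)) = -6.1 + (-0.214074)·(-7.8) = -4.4302.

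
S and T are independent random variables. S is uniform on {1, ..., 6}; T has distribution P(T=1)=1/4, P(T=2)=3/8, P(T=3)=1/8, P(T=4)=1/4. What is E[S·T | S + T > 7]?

189/11

P(S + T > 7) = 11/48.
Summing ST·P(x,y) over outcomes with S + T > 7 gives 63/16.
E[S·T | S + T > 7] = (63/16) / (11/48) = 189/11.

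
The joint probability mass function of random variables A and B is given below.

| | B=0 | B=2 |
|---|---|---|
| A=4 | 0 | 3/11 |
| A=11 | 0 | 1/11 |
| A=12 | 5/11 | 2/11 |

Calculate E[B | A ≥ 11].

P(A ≥ 11) = 8/11.
Σ B·P over the event = 2·(1/11) + 0·(5/11) + 2·(2/11) = 6/11.
E[B | A ≥ 11] = (6/11) / (8/11) = 3/4.

3/4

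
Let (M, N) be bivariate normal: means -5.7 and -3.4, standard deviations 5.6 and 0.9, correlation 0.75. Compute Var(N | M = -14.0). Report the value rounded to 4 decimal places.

The conditional variance in a bivariate normal is σ_N²(1 − ρ²), independent of x.
Var(N | M=-14.0) = (0.9)²·(1 − (0.75)²) = 0.81·0.4375 = 0.3544.

0.3544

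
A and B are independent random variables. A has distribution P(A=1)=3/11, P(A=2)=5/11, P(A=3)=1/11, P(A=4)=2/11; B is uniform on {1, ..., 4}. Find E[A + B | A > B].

P(A > B) = 13/44.
Summing (A+B)·P(x,y) over outcomes with A > B gives 15/11.
E[A + B | A > B] = (15/11) / (13/44) = 60/13.

60/13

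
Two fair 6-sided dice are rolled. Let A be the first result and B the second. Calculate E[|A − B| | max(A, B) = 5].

20/9

P(max(A, B) = 5) = 1/4.
Summing |A−B|·P(x,y) over outcomes with max(A, B) = 5 gives 5/9.
E[|A − B| | max(A, B) = 5] = (5/9) / (1/4) = 20/9.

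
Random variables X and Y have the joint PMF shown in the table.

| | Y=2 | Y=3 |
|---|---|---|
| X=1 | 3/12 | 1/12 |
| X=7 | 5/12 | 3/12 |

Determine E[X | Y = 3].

11/2

P(Y = 3) = 1/3.
Σ X·P over the event = 1·(1/12) + 7·(3/12) = 11/6.
E[X | Y = 3] = (11/6) / (1/3) = 11/2.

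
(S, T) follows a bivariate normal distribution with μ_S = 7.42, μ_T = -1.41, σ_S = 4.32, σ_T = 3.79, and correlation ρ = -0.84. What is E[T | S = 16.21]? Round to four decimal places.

E[T | S=x] = μ_T + ρ(σ_T/σ_S)(x − μ_S) for jointly normal variables.
E[T | S=16.21] = -1.41 + (-0.84)·(3.79/4.32)·(16.21 − (7.42)) = -1.41 + (-0.73694)·(8.79) = -7.8877.

-7.8877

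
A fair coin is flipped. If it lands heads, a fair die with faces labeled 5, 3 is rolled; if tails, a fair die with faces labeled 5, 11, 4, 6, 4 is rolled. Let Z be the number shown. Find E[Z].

5

E[Z | heads] = (5+3)/2 = 4.
E[Z | tails] = (5+11+4+6+4)/5 = 6.
E[Z] = (1/2)·(4) + (1/2)·(6) = 5.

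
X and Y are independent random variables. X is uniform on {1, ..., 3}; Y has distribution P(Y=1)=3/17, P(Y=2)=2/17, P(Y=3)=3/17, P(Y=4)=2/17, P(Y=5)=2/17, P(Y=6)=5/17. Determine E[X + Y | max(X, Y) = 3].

P(max(X, Y) = 3) = 14/51.
Summing (X+Y)·P(x,y) over outcomes with max(X, Y) = 3 gives 67/51.
E[X + Y | max(X, Y) = 3] = (67/51) / (14/51) = 67/14.

67/14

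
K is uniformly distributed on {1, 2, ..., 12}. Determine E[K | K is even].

7

Given K is even, K is equally likely to be any of {2, 4, 6, 8, 10, 12}.
E[K | K is even] = (2 + 4 + 6 + 8 + 10 + 12) / 6 = 7.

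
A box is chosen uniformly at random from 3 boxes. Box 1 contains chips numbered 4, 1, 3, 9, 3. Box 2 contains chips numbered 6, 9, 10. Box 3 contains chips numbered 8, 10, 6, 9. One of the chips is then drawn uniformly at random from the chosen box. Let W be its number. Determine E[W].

E[W | box 1] = (4+1+3+9+3)/5 = 4.
E[W | box 2] = (6+9+10)/3 = 25/3.
E[W | box 3] = (8+10+6+9)/4 = 33/4.
E[W] = (1/3)·(4) + (1/3)·(25/3) + (1/3)·(33/4) = 247/36.

247/36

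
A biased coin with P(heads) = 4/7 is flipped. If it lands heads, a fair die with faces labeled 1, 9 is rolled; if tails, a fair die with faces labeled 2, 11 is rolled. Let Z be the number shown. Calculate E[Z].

79/14

E[Z | heads] = (1+9)/2 = 5.
E[Z | tails] = (2+11)/2 = 13/2.
E[Z] = (4/7)·(5) + (3/7)·(13/2) = 79/14.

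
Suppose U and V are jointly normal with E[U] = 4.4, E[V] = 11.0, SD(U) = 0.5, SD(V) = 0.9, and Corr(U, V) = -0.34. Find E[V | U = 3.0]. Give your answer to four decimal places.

11.8568

The regression of V on U has slope ρ·σ_V/σ_U and passes through (μ_U, μ_V).
E[V | U=3.0] = 11.0 + (-0.34)·(0.9/0.5)·(3.0 − (4.4)) = 11.0 + (-0.612)·(-1.4) = 11.8568.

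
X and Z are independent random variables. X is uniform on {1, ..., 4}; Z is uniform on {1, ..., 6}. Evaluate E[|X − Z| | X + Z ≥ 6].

P(X + Z ≥ 6) = 7/12.
Summing |X−Z|·P(x,y) over outcomes with X + Z ≥ 6 gives 5/4.
E[|X − Z| | X + Z ≥ 6] = (5/4) / (7/12) = 15/7.

15/7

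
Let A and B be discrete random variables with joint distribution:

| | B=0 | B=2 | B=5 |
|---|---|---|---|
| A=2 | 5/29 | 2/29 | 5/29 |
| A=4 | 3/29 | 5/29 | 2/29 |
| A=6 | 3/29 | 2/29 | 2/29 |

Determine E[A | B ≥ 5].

P(B ≥ 5) = 9/29.
Σ A·P over the event = 2·(5/29) + 4·(2/29) + 6·(2/29) = 30/29.
E[A | B ≥ 5] = (30/29) / (9/29) = 10/3.

10/3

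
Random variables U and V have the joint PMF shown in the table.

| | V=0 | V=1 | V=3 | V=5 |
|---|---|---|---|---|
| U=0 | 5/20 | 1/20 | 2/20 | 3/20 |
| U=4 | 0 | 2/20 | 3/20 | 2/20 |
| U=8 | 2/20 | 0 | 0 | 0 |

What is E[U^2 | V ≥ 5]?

P(V ≥ 5) = 1/4.
Σ U^2·P over the event = 0·(3/20) + 16·(2/20) = 8/5.
E[U^2 | V ≥ 5] = (8/5) / (1/4) = 32/5.

32/5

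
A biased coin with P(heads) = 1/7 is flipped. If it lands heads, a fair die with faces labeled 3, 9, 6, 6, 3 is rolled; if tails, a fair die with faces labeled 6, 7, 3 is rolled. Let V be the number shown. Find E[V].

187/35

E[V | heads] = (3+9+6+6+3)/5 = 27/5.
E[V | tails] = (6+7+3)/3 = 16/3.
By the law of total expectation,
E[V] = (1/7)·(27/5) + (6/7)·(16/3) = 187/35.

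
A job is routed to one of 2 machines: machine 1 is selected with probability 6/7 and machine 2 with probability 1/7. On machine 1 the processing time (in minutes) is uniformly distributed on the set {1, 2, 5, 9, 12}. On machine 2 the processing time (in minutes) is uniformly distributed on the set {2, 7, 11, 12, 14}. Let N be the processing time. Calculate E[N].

44/7

E[N | machine 1] = (1+2+5+9+12)/5 = 29/5.
E[N | machine 2] = (2+7+11+12+14)/5 = 46/5.
By the law of total expectation,
E[N] = (6/7)·(29/5) + (1/7)·(46/5) = 44/7.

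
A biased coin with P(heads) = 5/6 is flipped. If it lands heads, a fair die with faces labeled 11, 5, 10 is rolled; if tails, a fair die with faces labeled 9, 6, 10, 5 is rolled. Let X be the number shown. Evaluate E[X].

305/36

E[X | heads] = (11+5+10)/3 = 26/3.
E[X | tails] = (9+6+10+5)/4 = 15/2.
E[X] = (5/6)·(26/3) + (1/6)·(15/2) = 305/36.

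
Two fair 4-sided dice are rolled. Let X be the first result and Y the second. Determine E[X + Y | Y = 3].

Outcomes with Y = 3: (1,3), (2,3), (3,3), (4,3), each with probability 1/16.
E[X + Y | Y = 3] = (4 + 5 + 6 + 7) / 4 = 11/2.

11/2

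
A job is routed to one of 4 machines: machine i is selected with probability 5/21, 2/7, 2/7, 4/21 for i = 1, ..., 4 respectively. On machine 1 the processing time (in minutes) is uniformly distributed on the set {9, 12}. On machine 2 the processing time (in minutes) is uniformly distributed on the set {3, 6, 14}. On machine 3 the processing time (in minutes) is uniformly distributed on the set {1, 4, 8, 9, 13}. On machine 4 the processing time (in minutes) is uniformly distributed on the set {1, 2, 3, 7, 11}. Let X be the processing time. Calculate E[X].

E[X | machine 1] = (9+12)/2 = 21/2.
E[X | machine 2] = (3+6+14)/3 = 23/3.
E[X | machine 3] = (1+4+8+9+13)/5 = 7.
E[X | machine 4] = (1+2+3+7+11)/5 = 24/5.
E[X] = (5/21)·(21/2) + (2/7)·(23/3) + (2/7)·(7) + (4/21)·(24/5) = 1597/210.

1597/210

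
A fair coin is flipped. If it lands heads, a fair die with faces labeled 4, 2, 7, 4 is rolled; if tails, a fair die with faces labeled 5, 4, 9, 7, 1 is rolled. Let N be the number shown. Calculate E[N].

E[N | heads] = (4+2+7+4)/4 = 17/4.
E[N | tails] = (5+4+9+7+1)/5 = 26/5.
By the law of total expectation,
E[N] = (1/2)·(17/4) + (1/2)·(26/5) = 189/40.

189/40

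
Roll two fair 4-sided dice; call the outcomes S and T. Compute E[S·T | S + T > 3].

P(S + T > 3) = 13/16.
Summing ST·P(x,y) over outcomes with S + T > 3 gives 95/16.
E[S·T | S + T > 3] = (95/16) / (13/16) = 95/13.

95/13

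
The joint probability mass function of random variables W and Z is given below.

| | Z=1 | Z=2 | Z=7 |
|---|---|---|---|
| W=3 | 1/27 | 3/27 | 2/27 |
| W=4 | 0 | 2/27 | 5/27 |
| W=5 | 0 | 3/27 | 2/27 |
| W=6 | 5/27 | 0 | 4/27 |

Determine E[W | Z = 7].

P(Z = 7) = 13/27.
Σ W·P over the event = 3·(2/27) + 4·(5/27) + 5·(2/27) + 6·(4/27) = 20/9.
E[W | Z = 7] = (20/9) / (13/27) = 60/13.

60/13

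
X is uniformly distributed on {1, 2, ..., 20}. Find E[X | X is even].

Given X is even, X is equally likely to be any of {2, 4, 6, 8, 10, 12, 14, 16, 18, 20}.
E[X | X is even] = (2 + 4 + 6 + 8 + 10 + 12 + 14 + 16 + 18 + 20) / 10 = 11.

11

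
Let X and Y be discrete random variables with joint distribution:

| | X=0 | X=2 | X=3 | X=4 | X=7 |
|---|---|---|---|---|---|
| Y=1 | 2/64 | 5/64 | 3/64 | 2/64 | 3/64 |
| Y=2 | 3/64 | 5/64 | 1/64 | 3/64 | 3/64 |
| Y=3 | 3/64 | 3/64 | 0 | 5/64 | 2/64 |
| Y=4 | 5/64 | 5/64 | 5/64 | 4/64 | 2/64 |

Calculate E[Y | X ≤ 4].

145/54

P(X ≤ 4) = 27/32.
Summing Y·P(X=x,Y=y) over the conditioning event gives 145/64.
E[Y | X ≤ 4] = (145/64) / (27/32) = 145/54.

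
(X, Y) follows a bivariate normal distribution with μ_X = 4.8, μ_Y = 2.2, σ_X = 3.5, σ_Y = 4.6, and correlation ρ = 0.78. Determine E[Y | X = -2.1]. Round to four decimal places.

-4.8735

The regression of Y on X has slope ρ·σ_Y/σ_X and passes through (μ_X, μ_Y).
E[Y | X=-2.1] = 2.2 + (0.78)·(4.6/3.5)·(-2.1 − (4.8)) = 2.2 + (1.02514)·(-6.9) = -4.8735.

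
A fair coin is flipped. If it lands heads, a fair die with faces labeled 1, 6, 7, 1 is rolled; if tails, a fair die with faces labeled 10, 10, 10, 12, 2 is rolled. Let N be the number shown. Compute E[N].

251/40

E[N | heads] = (1+6+7+1)/4 = 15/4.
E[N | tails] = (10+10+10+12+2)/5 = 44/5.
By the law of total expectation,
E[N] = (1/2)·(15/4) + (1/2)·(44/5) = 251/40.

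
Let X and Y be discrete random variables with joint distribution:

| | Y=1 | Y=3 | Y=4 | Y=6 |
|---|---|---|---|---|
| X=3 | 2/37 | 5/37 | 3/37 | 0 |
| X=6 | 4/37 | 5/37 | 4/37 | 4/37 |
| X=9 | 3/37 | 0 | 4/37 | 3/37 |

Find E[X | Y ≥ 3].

165/28

P(Y ≥ 3) = 28/37.
Σ X·P over the event = 3·(5/37) + 3·(3/37) + 6·(5/37) + 6·(4/37) + 6·(4/37) + 9·(4/37) + 9·(3/37) = 165/37.
E[X | Y ≥ 3] = (165/37) / (28/37) = 165/28.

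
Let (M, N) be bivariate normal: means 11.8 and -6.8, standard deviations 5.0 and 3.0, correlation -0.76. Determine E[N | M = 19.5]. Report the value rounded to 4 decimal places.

E[N | M=x] = μ_N + ρ(σ_N/σ_M)(x − μ_M) for jointly normal variables.
E[N | M=19.5] = -6.8 + (-0.76)·(3.0/5.0)·(19.5 − (11.8)) = -6.8 + (-0.456)·(7.7) = -10.3112.

-10.3112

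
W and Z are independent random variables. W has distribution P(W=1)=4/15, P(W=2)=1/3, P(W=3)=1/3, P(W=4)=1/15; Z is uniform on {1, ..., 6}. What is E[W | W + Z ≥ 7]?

P(W + Z ≥ 7) = 11/30.
Summing W·P(x,y) over outcomes with W + Z ≥ 7 gives 17/18.
E[W | W + Z ≥ 7] = (17/18) / (11/30) = 85/33.

85/33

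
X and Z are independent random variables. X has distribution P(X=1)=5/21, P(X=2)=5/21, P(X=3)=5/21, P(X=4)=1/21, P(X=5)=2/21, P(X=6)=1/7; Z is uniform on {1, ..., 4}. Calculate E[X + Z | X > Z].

P(X > Z) = 19/42.
Summing (X+Z)·P(x,y) over outcomes with X > Z gives 20/7.
E[X + Z | X > Z] = (20/7) / (19/42) = 120/19.

120/19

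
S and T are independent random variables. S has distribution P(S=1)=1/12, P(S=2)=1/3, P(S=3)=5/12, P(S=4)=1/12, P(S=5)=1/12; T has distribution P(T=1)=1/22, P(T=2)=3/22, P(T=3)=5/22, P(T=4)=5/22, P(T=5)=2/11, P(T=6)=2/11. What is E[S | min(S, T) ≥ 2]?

P(min(S, T) ≥ 2) = 7/8.
Summing S·P(x,y) over outcomes with min(S, T) ≥ 2 gives 28/11.
E[S | min(S, T) ≥ 2] = (28/11) / (7/8) = 32/11.

32/11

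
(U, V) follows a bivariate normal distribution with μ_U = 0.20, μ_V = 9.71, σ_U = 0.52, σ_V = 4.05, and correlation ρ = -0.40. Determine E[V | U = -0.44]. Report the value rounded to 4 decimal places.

E[V | U=x] = μ_V + ρ(σ_V/σ_U)(x − μ_U) for jointly normal variables.
E[V | U=-0.44] = 9.71 + (-0.40)·(4.05/0.52)·(-0.44 − (0.20)) = 9.71 + (-3.11538)·(-0.64) = 11.7038.

11.7038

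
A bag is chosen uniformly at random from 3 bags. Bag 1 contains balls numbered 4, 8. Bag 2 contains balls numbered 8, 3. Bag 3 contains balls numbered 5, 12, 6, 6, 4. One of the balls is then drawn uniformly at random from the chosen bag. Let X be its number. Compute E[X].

E[X | bag 1] = (4+8)/2 = 6.
E[X | bag 2] = (8+3)/2 = 11/2.
E[X | bag 3] = (5+12+6+6+4)/5 = 33/5.
E[X] = (1/3)·(6) + (1/3)·(11/2) + (1/3)·(33/5) = 181/30.

181/30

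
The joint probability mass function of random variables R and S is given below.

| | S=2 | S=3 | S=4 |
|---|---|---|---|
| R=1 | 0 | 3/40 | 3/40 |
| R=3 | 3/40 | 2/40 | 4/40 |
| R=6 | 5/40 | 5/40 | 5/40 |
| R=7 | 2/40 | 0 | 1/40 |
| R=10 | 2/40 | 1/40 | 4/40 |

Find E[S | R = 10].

P(R = 10) = 7/40.
Summing S·P(R=x,S=y) over the conditioning event gives 23/40.
E[S | R = 10] = (23/40) / (7/40) = 23/7.

23/7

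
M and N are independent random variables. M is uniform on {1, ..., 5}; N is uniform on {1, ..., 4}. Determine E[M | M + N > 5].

4

Outcomes with M + N > 5: (2,4), (3,3), (3,4), (4,2), (4,3), (4,4), (5,1), (5,2), (5,3), (5,4), each with probability 1/20.
E[M | M + N > 5] = (2 + 3 + 3 + 4 + 4 + 4 + 5 + 5 + 5 + 5) / 10 = 4.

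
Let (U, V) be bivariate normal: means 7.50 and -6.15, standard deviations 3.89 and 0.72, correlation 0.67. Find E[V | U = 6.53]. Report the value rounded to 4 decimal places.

-6.2703

For a bivariate normal, E[V | U=x] = μ_V + ρ·(σ_V/σ_U)·(x − μ_U).
E[V | U=6.53] = -6.15 + (0.67)·(0.72/3.89)·(6.53 − (7.50)) = -6.15 + (0.12401)·(-0.97) = -6.2703.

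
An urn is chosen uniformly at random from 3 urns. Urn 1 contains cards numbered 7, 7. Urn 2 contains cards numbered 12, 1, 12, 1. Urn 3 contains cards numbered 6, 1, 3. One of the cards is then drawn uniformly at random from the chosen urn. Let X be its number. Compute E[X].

E[X | urn 1] = (7+7)/2 = 7.
E[X | urn 2] = (12+1+12+1)/4 = 13/2.
E[X | urn 3] = (6+1+3)/3 = 10/3.
E[X] = (1/3)·(7) + (1/3)·(13/2) + (1/3)·(10/3) = 101/18.

101/18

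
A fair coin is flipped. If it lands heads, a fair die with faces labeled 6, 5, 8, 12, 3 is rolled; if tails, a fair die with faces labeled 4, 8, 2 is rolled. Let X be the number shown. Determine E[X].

86/15

E[X | heads] = (6+5+8+12+3)/5 = 34/5.
E[X | tails] = (4+8+2)/3 = 14/3.
By the law of total expectation,
E[X] = (1/2)·(34/5) + (1/2)·(14/3) = 86/15.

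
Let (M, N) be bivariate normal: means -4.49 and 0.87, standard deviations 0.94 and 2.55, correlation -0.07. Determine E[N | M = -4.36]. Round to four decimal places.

0.8453

For a bivariate normal, E[N | M=x] = μ_N + ρ·(σ_N/σ_M)·(x − μ_M).
E[N | M=-4.36] = 0.87 + (-0.07)·(2.55/0.94)·(-4.36 − (-4.49)) = 0.87 + (-0.18989)·(0.13) = 0.8453.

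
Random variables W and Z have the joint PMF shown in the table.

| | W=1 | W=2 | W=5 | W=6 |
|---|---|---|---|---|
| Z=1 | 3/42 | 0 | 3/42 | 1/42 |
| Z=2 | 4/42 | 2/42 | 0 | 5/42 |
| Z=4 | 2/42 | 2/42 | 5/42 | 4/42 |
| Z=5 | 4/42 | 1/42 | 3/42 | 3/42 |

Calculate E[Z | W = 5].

P(W = 5) = 11/42.
Σ Z·P over the event = 1·(3/42) + 4·(5/42) + 5·(3/42) = 19/21.
E[Z | W = 5] = (19/21) / (11/42) = 38/11.

38/11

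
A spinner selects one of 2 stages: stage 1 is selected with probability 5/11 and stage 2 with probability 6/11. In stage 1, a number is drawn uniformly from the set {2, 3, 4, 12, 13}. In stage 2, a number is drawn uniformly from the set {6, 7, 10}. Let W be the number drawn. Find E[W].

80/11

E[W | stage 1] = (2+3+4+12+13)/5 = 34/5.
E[W | stage 2] = (6+7+10)/3 = 23/3.
By the law of total expectation,
E[W] = (5/11)·(34/5) + (6/11)·(23/3) = 80/11.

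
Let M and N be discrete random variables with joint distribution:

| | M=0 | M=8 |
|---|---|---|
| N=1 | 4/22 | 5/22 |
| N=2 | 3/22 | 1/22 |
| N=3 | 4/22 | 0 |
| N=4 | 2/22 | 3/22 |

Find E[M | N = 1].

40/9

P(N = 1) = 9/22.
Σ M·P over the event = 0·(4/22) + 8·(5/22) = 20/11.
E[M | N = 1] = (20/11) / (9/22) = 40/9.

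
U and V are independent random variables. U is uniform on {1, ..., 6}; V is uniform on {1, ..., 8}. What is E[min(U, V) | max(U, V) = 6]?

36/11

P(max(U, V) = 6) = 11/48.
Summing min(U,V)·P(x,y) over outcomes with max(U, V) = 6 gives 3/4.
E[min(U, V) | max(U, V) = 6] = (3/4) / (11/48) = 36/11.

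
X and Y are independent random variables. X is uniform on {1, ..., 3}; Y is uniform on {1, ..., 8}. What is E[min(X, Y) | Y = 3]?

Outcomes with Y = 3: (1,3), (2,3), (3,3), each with probability 1/24.
E[min(X, Y) | Y = 3] = (1 + 2 + 3) / 3 = 2.

2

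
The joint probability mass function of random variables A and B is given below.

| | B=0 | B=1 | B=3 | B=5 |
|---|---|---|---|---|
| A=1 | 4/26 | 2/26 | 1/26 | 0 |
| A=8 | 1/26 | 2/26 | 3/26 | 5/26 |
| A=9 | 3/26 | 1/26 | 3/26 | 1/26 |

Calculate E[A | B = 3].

P(B = 3) = 7/26.
Σ A·P over the event = 1·(1/26) + 8·(3/26) + 9·(3/26) = 2.
E[A | B = 3] = (2) / (7/26) = 52/7.

52/7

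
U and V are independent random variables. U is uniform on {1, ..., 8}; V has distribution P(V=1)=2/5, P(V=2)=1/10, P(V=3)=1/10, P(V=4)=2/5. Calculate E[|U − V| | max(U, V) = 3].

P(max(U, V) = 3) = 1/10.
Summing |U−V|·P(x,y) over outcomes with max(U, V) = 3 gives 3/20.
E[|U − V| | max(U, V) = 3] = (3/20) / (1/10) = 3/2.

3/2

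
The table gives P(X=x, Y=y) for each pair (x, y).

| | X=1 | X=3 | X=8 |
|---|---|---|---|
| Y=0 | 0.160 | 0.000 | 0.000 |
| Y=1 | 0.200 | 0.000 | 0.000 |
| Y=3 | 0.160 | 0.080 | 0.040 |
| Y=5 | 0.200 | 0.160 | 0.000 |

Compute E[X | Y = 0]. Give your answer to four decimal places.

1.0000

P(Y = 0) = 0.160.
Σ X·P over the event = 1·(0.160) = 0.160.
E[X | Y = 0] = (0.160) / (0.160) = 1.0000.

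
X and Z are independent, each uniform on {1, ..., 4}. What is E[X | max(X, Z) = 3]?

Outcomes with max(X, Z) = 3: (1,3), (2,3), (3,1), (3,2), (3,3), each with probability 1/16.
E[X | max(X, Z) = 3] = (1 + 2 + 3 + 3 + 3) / 5 = 12/5.

12/5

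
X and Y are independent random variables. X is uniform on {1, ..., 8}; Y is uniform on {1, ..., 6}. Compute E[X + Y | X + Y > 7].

272/27

P(X + Y > 7) = 9/16.
Summing (X+Y)·P(x,y) over outcomes with X + Y > 7 gives 17/3.
E[X + Y | X + Y > 7] = (17/3) / (9/16) = 272/27.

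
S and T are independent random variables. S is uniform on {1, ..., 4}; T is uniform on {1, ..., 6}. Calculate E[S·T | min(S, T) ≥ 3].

63/4

Outcomes with min(S, T) ≥ 3: (3,3), (3,4), (3,5), (3,6), (4,3), (4,4), (4,5), (4,6), each with probability 1/24.
E[S·T | min(S, T) ≥ 3] = (9 + 12 + 15 + 18 + 12 + 16 + 20 + 24) / 8 = 63/4.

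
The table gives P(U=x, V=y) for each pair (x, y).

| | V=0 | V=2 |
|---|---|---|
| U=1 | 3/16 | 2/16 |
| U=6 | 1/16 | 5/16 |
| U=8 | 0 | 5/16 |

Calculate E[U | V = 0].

9/4

P(V = 0) = 1/4.
Σ U·P over the event = 1·(3/16) + 6·(1/16) = 9/16.
E[U | V = 0] = (9/16) / (1/4) = 9/4.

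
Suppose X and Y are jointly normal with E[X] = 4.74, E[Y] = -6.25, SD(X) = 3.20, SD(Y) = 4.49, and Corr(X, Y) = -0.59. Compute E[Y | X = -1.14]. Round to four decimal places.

E[Y | X=x] = μ_Y + ρ(σ_Y/σ_X)(x − μ_X) for jointly normal variables.
E[Y | X=-1.14] = -6.25 + (-0.59)·(4.49/3.20)·(-1.14 − (4.74)) = -6.25 + (-0.82784)·(-5.88) = -1.3823.

-1.3823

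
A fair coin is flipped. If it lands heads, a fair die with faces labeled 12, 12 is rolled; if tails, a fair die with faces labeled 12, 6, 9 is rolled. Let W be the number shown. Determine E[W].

E[W | heads] = (12+12)/2 = 12.
E[W | tails] = (12+6+9)/3 = 9.
E[W] = (1/2)·(12) + (1/2)·(9) = 21/2.

21/2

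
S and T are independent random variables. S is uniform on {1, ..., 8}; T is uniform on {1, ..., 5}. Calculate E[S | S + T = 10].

13/2

Outcomes with S + T = 10: (5,5), (6,4), (7,3), (8,2), each with probability 1/40.
E[S | S + T = 10] = (5 + 6 + 7 + 8) / 4 = 13/2.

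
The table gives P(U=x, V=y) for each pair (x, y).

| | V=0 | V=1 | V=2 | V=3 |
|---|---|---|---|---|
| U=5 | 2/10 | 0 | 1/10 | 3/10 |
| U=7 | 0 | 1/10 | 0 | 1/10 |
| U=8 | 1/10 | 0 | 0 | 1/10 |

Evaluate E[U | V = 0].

P(V = 0) = 3/10.
Σ U·P over the event = 5·(2/10) + 8·(1/10) = 9/5.
E[U | V = 0] = (9/5) / (3/10) = 6.

6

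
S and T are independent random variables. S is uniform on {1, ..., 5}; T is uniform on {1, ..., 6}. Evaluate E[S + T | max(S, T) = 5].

70/9

Outcomes with max(S, T) = 5: (1,5), (2,5), (3,5), (4,5), (5,1), (5,2), (5,3), (5,4), (5,5), each with probability 1/30.
E[S + T | max(S, T) = 5] = (6 + 7 + 8 + 9 + 6 + 7 + 8 + 9 + 10) / 9 = 70/9.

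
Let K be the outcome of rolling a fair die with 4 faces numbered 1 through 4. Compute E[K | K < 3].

3/2

Given K < 3, K is equally likely to be any of {1, 2}.
E[K | K < 3] = (1 + 2) / 2 = 3/2.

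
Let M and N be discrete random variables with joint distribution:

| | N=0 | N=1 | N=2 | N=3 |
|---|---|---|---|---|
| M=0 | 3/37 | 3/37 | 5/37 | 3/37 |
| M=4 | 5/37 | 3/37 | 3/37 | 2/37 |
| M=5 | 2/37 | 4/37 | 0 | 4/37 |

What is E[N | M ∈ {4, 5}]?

P(M ∈ {4, 5}) = 23/37.
Σ N·P over the event = 0·(5/37) + 1·(3/37) + 2·(3/37) + 3·(2/37) + 0·(2/37) + 1·(4/37) + 3·(4/37) = 31/37.
E[N | M ∈ {4, 5}] = (31/37) / (23/37) = 31/23.

31/23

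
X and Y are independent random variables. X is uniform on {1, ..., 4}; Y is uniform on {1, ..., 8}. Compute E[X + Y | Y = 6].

P(Y = 6) = 1/8.
Summing (X+Y)·P(x,y) over outcomes with Y = 6 gives 17/16.
E[X + Y | Y = 6] = (17/16) / (1/8) = 17/2.

17/2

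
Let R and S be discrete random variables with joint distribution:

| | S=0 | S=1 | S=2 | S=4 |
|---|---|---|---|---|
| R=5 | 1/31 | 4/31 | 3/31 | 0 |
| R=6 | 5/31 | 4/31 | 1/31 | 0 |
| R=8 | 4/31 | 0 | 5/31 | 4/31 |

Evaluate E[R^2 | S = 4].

P(S = 4) = 4/31.
Σ R^2·P over the event = 64·(4/31) = 256/31.
E[R^2 | S = 4] = (256/31) / (4/31) = 64.

64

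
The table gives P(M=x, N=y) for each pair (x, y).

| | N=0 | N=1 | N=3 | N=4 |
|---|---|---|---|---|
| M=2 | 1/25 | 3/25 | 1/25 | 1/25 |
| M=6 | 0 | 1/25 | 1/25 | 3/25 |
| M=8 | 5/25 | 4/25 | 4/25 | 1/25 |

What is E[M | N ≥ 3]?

68/11

P(N ≥ 3) = 11/25.
Summing M·P(M=x,N=y) over the conditioning event gives 68/25.
E[M | N ≥ 3] = (68/25) / (11/25) = 68/11.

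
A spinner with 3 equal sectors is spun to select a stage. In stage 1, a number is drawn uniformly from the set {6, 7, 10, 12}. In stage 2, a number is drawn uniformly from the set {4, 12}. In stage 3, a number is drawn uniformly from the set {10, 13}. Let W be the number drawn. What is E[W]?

113/12

E[W | stage 1] = (6+7+10+12)/4 = 35/4.
E[W | stage 2] = (4+12)/2 = 8.
E[W | stage 3] = (10+13)/2 = 23/2.
By the law of total expectation,
E[W] = (1/3)·(35/4) + (1/3)·(8) + (1/3)·(23/2) = 113/12.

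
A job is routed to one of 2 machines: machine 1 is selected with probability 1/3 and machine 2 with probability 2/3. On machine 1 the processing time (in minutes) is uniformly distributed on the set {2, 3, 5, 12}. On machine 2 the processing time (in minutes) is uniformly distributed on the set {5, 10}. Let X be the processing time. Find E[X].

41/6

E[X | machine 1] = (2+3+5+12)/4 = 11/2.
E[X | machine 2] = (5+10)/2 = 15/2.
By the law of total expectation,
E[X] = (1/3)·(11/2) + (2/3)·(15/2) = 41/6.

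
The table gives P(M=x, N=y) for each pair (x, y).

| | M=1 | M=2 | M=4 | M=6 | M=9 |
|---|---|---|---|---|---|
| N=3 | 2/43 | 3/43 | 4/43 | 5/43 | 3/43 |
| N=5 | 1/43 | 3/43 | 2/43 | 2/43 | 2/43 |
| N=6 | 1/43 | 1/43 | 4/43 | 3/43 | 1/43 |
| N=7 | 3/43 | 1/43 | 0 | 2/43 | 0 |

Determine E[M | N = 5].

9/2

P(N = 5) = 10/43.
Σ M·P over the event = 1·(1/43) + 2·(3/43) + 4·(2/43) + 6·(2/43) + 9·(2/43) = 45/43.
E[M | N = 5] = (45/43) / (10/43) = 9/2.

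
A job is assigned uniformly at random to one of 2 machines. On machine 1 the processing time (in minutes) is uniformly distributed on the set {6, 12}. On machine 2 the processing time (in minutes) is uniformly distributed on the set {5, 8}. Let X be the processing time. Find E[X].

31/4

E[X | machine 1] = (6+12)/2 = 9.
E[X | machine 2] = (5+8)/2 = 13/2.
By the law of total expectation,
E[X] = (1/2)·(9) + (1/2)·(13/2) = 31/4.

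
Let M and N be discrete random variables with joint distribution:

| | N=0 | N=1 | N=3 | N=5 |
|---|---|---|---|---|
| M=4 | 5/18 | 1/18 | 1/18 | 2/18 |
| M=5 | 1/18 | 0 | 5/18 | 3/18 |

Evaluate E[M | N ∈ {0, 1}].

29/7

P(N ∈ {0, 1}) = 7/18.
Summing M·P(M=x,N=y) over the conditioning event gives 29/18.
E[M | N ∈ {0, 1}] = (29/18) / (7/18) = 29/7.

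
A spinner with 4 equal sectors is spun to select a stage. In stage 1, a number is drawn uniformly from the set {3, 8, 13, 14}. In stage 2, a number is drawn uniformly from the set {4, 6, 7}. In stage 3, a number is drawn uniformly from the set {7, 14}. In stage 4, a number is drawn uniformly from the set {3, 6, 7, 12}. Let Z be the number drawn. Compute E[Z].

49/6

E[Z | stage 1] = (3+8+13+14)/4 = 19/2.
E[Z | stage 2] = (4+6+7)/3 = 17/3.
E[Z | stage 3] = (7+14)/2 = 21/2.
E[Z | stage 4] = (3+6+7+12)/4 = 7.
By the law of total expectation,
E[Z] = (1/4)·(19/2) + (1/4)·(17/3) + (1/4)·(21/2) + (1/4)·(7) = 49/6.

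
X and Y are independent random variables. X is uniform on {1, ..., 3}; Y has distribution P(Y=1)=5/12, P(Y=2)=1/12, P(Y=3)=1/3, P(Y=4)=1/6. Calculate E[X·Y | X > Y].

31/11

P(X > Y) = 11/36.
Summing XY·P(x,y) over outcomes with X > Y gives 31/36.
E[X·Y | X > Y] = (31/36) / (11/36) = 31/11.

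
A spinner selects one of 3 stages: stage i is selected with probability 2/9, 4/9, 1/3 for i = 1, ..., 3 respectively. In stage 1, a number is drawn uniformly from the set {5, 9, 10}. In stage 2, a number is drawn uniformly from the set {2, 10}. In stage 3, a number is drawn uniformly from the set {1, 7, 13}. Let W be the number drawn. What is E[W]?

61/9

E[W | stage 1] = (5+9+10)/3 = 8.
E[W | stage 2] = (2+10)/2 = 6.
E[W | stage 3] = (1+7+13)/3 = 7.
By the law of total expectation,
E[W] = (2/9)·(8) + (4/9)·(6) + (1/3)·(7) = 61/9.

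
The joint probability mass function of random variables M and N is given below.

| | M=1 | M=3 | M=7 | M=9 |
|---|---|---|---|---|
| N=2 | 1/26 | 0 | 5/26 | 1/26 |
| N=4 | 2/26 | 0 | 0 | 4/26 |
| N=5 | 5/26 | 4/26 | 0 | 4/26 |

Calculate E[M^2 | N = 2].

P(N = 2) = 7/26.
Σ M^2·P over the event = 1·(1/26) + 49·(5/26) + 81·(1/26) = 327/26.
E[M^2 | N = 2] = (327/26) / (7/26) = 327/7.

327/7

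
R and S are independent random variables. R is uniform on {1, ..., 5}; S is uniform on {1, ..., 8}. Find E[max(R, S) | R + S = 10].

13/2

Outcomes with R + S = 10: (2,8), (3,7), (4,6), (5,5), each with probability 1/40.
E[max(R, S) | R + S = 10] = (8 + 7 + 6 + 5) / 4 = 13/2.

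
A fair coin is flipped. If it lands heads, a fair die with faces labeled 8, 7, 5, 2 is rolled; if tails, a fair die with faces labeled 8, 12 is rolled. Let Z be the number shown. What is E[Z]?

E[Z | heads] = (8+7+5+2)/4 = 11/2.
E[Z | tails] = (8+12)/2 = 10.
E[Z] = (1/2)·(11/2) + (1/2)·(10) = 31/4.

31/4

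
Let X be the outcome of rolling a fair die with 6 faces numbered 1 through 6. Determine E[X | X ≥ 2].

Given X ≥ 2, X is equally likely to be any of {2, 3, 4, 5, 6}.
E[X | X ≥ 2] = (2 + 3 + 4 + 5 + 6) / 5 = 4.

4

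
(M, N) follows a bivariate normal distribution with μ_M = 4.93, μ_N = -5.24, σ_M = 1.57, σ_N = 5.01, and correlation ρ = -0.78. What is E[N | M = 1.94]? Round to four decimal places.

E[N | M=x] = μ_N + ρ(σ_N/σ_M)(x − μ_M) for jointly normal variables.
E[N | M=1.94] = -5.24 + (-0.78)·(5.01/1.57)·(1.94 − (4.93)) = -5.24 + (-2.48904)·(-2.99) = 2.2022.

2.2022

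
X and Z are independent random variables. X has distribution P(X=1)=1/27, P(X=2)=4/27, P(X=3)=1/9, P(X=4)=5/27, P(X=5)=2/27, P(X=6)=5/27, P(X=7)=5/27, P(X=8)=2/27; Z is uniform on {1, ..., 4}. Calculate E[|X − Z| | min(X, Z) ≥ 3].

23/11

P(min(X, Z) ≥ 3) = 11/27.
Summing |X−Z|·P(x,y) over outcomes with min(X, Z) ≥ 3 gives 23/27.
E[|X − Z| | min(X, Z) ≥ 3] = (23/27) / (11/27) = 23/11.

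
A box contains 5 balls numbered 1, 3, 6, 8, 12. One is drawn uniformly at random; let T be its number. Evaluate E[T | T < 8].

10/3

P(T < 8) = 3/5.
Σ over the event: 1·1/5 + 3·1/5 + 6·1/5 = 2.
E[T | T < 8] = (2) / (3/5) = 10/3.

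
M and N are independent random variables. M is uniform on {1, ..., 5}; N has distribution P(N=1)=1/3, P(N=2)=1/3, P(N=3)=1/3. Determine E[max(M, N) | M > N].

P(M > N) = 3/5.
Summing max(M,N)·P(x,y) over outcomes with M > N gives 7/3.
E[max(M, N) | M > N] = (7/3) / (3/5) = 35/9.

35/9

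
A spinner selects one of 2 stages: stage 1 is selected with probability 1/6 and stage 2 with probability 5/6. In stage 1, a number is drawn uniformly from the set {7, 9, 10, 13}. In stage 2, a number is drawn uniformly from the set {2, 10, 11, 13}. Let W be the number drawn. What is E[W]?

73/8

E[W | stage 1] = (7+9+10+13)/4 = 39/4.
E[W | stage 2] = (2+10+11+13)/4 = 9.
E[W] = (1/6)·(39/4) + (5/6)·(9) = 73/8.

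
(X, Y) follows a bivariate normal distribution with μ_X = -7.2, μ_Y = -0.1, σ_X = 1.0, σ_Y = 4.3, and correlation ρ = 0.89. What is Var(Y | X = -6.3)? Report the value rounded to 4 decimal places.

Var(Y | X=x) = (1 − ρ²)·σ_Y².
Var(Y | X=-6.3) = (4.3)²·(1 − (0.89)²) = 18.49·0.2079 = 3.8441.

3.8441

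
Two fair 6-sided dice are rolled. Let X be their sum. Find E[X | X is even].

P(X is even) = 1/2.
Σ over the event: 2·1/36 + 4·1/12 + 6·5/36 + 8·5/36 + 10·1/12 + 12·1/36 = 7/2.
E[X | X is even] = (7/2) / (1/2) = 7.

7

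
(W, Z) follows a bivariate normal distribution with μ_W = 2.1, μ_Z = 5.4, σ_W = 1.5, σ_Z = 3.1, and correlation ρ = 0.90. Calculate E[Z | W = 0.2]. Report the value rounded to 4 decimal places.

For a bivariate normal, E[Z | W=x] = μ_Z + ρ·(σ_Z/σ_W)·(x − μ_W).
E[Z | W=0.2] = 5.4 + (0.90)·(3.1/1.5)·(0.2 − (2.1)) = 5.4 + (1.86)·(-1.9) = 1.8660.

1.8660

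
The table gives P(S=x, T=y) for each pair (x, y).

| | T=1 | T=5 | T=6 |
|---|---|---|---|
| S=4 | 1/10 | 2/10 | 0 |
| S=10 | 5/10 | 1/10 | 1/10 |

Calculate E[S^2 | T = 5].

44

P(T = 5) = 3/10.
Σ S^2·P over the event = 16·(2/10) + 100·(1/10) = 66/5.
E[S^2 | T = 5] = (66/5) / (3/10) = 44.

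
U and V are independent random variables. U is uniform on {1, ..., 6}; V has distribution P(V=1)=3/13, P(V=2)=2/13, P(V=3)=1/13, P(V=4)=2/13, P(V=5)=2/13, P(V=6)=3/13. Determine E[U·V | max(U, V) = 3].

P(max(U, V) = 3) = 4/39.
Summing UV·P(x,y) over outcomes with max(U, V) = 3 gives 1/2.
E[U·V | max(U, V) = 3] = (1/2) / (4/39) = 39/8.

39/8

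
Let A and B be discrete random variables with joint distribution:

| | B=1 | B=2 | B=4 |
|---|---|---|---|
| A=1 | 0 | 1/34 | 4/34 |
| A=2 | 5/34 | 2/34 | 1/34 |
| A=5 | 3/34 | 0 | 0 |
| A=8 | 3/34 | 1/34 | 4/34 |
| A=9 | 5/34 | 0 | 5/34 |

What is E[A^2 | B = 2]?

P(B = 2) = 2/17.
Σ A^2·P over the event = 1·(1/34) + 4·(2/34) + 64·(1/34) = 73/34.
E[A^2 | B = 2] = (73/34) / (2/17) = 73/4.

73/4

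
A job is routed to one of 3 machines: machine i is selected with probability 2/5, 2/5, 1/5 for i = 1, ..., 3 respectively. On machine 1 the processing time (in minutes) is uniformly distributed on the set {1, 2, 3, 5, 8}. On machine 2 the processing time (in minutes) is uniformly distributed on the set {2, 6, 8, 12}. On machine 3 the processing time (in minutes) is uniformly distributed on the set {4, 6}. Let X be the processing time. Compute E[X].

133/25

E[X | machine 1] = (1+2+3+5+8)/5 = 19/5.
E[X | machine 2] = (2+6+8+12)/4 = 7.
E[X | machine 3] = (4+6)/2 = 5.
By the law of total expectation,
E[X] = (2/5)·(19/5) + (2/5)·(7) + (1/5)·(5) = 133/25.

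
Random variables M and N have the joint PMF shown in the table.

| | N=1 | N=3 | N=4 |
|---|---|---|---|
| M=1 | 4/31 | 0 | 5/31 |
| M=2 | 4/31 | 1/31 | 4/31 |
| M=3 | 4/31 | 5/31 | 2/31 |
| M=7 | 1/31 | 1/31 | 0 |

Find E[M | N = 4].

19/11

P(N = 4) = 11/31.
Σ M·P over the event = 1·(5/31) + 2·(4/31) + 3·(2/31) = 19/31.
E[M | N = 4] = (19/31) / (11/31) = 19/11.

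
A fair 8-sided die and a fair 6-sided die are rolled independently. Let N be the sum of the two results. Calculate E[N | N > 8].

P(N > 8) = 7/16.
Σ over the event: 9·1/8 + 10·5/48 + 11·1/12 + 12·1/16 + 13·1/24 + 14·1/48 = 14/3.
E[N | N > 8] = (14/3) / (7/16) = 32/3.

32/3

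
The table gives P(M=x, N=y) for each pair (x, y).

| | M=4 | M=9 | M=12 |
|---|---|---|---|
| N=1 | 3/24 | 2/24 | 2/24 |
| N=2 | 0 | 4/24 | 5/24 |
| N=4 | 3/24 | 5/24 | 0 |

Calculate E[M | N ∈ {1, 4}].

P(N ∈ {1, 4}) = 5/8.
Σ M·P over the event = 4·(3/24) + 4·(3/24) + 9·(2/24) + 9·(5/24) + 12·(2/24) = 37/8.
E[M | N ∈ {1, 4}] = (37/8) / (5/8) = 37/5.

37/5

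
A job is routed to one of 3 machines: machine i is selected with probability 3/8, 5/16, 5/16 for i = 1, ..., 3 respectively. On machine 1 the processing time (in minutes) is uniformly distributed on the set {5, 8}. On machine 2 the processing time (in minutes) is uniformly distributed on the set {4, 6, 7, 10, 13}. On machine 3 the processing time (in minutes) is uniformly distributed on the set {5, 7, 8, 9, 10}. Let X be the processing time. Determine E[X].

59/8

E[X | machine 1] = (5+8)/2 = 13/2.
E[X | machine 2] = (4+6+7+10+13)/5 = 8.
E[X | machine 3] = (5+7+8+9+10)/5 = 39/5.
By the law of total expectation,
E[X] = (3/8)·(13/2) + (5/16)·(8) + (5/16)·(39/5) = 59/8.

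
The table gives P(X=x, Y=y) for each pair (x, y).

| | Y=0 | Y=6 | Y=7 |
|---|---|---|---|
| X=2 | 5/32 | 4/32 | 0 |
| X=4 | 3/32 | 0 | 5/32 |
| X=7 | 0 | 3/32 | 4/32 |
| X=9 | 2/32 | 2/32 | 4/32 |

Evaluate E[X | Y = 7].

P(Y = 7) = 13/32.
Σ X·P over the event = 4·(5/32) + 7·(4/32) + 9·(4/32) = 21/8.
E[X | Y = 7] = (21/8) / (13/32) = 84/13.

84/13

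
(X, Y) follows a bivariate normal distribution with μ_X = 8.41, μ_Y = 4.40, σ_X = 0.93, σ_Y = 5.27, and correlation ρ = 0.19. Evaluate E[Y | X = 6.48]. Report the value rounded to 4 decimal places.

For a bivariate normal, E[Y | X=x] = μ_Y + ρ·(σ_Y/σ_X)·(x − μ_X).
E[Y | X=6.48] = 4.40 + (0.19)·(5.27/0.93)·(6.48 − (8.41)) = 4.40 + (1.0767)·(-1.93) = 2.3220.

2.3220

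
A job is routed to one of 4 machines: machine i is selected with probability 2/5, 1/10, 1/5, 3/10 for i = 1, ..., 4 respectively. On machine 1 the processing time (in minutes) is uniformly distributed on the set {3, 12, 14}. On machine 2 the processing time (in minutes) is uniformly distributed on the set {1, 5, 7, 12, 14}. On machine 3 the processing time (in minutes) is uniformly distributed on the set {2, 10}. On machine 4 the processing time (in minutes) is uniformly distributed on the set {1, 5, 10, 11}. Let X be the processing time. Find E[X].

E[X | machine 1] = (3+12+14)/3 = 29/3.
E[X | machine 2] = (1+5+7+12+14)/5 = 39/5.
E[X | machine 3] = (2+10)/2 = 6.
E[X | machine 4] = (1+5+10+11)/4 = 27/4.
By the law of total expectation,
E[X] = (2/5)·(29/3) + (1/10)·(39/5) + (1/5)·(6) + (3/10)·(27/4) = 4723/600.

4723/600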